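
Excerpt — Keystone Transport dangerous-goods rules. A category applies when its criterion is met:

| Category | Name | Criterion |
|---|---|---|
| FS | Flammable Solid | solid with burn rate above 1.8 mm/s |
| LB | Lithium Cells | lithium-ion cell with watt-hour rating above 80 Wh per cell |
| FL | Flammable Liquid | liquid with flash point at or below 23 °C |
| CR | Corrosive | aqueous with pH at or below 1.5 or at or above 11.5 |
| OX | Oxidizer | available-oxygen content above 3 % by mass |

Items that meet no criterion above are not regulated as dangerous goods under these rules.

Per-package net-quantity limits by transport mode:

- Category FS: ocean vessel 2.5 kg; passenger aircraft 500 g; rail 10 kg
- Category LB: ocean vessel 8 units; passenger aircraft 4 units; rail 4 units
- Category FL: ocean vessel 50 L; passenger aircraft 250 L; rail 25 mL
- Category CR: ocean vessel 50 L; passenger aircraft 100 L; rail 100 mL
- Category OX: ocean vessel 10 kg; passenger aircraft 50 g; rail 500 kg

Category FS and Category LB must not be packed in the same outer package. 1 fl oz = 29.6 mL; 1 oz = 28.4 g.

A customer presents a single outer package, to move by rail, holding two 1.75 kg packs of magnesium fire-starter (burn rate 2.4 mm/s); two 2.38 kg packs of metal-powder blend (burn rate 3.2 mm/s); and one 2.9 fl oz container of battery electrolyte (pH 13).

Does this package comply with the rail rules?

Burn rate 2.4 mm/s meets the Category FS criterion (Flammable Solid), so the magnesium fire-starter is Category FS.
Metal-powder blend: burn rate 3.2 mm/s > 1.8 mm/s → Category FS (Flammable Solid).
The battery electrolyte has pH 13, which is ≥ 11.5, so it is Category CR (Corrosive).
Total Category FS: (two 1.75 kg packs = 3.5 kg) + (two 2.38 kg packs = 4.76 kg) = 8.26 kg.
That is within the Category FS rail limit of 10 kg.
Category CR quantity: one 2.9 fl oz container = 85.84 mL.
85.84 mL ≤ 100 mL (rail limit, Category CR) — within limit.
The segregation rule (Category FS with Category LB) does not apply to Category FS with Category CR.
Every hazard category is within its rail limit and no segregation rule is violated.

Yes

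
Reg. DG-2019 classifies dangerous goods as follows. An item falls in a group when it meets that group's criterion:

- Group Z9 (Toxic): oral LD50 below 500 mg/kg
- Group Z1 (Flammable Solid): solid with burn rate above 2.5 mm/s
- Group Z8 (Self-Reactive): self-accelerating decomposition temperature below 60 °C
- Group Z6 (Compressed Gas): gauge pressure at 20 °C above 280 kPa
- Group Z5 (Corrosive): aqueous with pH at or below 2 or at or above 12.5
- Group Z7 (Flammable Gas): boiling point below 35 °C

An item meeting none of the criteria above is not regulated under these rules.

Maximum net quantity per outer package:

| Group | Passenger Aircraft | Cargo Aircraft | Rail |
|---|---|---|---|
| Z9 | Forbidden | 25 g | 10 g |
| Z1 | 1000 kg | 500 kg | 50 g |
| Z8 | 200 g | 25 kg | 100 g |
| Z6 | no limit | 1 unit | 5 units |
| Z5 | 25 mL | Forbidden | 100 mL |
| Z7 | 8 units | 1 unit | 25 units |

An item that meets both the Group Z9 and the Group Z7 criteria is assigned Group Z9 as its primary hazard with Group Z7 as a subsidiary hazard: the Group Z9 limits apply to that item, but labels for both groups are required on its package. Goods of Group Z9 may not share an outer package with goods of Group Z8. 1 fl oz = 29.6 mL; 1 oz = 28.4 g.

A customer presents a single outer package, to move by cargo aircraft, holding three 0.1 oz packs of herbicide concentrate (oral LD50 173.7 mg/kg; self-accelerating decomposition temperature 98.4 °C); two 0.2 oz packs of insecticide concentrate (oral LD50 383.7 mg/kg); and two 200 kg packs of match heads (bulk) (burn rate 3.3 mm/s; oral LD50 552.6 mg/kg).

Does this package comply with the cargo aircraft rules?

Oral LD50 173.7 mg/kg meets the Group Z9 criterion (Toxic), so the herbicide concentrate is Group Z9.
Insecticide concentrate: oral LD50 383.7 mg/kg < 500 mg/kg → Group Z9 (Toxic).
Burn rate 3.3 mm/s meets the Group Z1 criterion (Flammable Solid), so the match heads (bulk) are Group Z1.
Group Z9 net quantity: (three 0.1 oz packs = 8.52 g) + (two 0.2 oz packs = 11.36 g) = 19.88 g.
19.88 g is within the cargo aircraft limit of 25 g for Group Z9.
Group Z1 quantity: two 200 kg packs = 400 kg.
That is within the Group Z1 cargo aircraft limit of 500 kg.
The segregation rule (Group Z9 with Group Z8) does not apply to Group Z9 with Group Z1.
Every hazard group is within its cargo aircraft limit and no segregation rule is violated.

Yes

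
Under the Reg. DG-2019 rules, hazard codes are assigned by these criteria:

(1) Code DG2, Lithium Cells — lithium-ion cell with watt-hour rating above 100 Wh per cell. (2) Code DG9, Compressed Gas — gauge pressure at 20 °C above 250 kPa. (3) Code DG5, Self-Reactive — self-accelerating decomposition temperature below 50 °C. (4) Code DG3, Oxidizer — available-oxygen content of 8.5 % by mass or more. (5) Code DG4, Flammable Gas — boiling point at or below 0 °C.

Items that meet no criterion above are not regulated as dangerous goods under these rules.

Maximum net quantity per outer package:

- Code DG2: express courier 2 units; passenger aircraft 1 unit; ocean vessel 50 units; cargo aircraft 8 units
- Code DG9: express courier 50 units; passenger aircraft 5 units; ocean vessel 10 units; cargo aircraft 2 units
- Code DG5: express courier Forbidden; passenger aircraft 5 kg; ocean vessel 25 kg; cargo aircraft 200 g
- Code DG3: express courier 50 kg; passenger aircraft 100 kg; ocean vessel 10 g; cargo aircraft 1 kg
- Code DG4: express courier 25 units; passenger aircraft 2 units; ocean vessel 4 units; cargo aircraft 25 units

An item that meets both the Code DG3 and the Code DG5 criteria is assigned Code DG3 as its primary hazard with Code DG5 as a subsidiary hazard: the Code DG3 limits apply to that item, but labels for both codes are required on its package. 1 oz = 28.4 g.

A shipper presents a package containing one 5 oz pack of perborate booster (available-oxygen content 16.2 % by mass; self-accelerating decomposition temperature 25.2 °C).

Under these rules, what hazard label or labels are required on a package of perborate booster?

With available-oxygen content 16.2 % by mass (≥ 8.5 % by mass), the perborate booster falls in Code DG3.
With self-accelerating decomposition temperature 25.2 °C (< 50 °C), the perborate booster falls in Code DG5.
By the precedence rule Code DG3 is primary and Code DG5 is subsidiary, and that rule requires both labels on the package.

Code DG3 and DG5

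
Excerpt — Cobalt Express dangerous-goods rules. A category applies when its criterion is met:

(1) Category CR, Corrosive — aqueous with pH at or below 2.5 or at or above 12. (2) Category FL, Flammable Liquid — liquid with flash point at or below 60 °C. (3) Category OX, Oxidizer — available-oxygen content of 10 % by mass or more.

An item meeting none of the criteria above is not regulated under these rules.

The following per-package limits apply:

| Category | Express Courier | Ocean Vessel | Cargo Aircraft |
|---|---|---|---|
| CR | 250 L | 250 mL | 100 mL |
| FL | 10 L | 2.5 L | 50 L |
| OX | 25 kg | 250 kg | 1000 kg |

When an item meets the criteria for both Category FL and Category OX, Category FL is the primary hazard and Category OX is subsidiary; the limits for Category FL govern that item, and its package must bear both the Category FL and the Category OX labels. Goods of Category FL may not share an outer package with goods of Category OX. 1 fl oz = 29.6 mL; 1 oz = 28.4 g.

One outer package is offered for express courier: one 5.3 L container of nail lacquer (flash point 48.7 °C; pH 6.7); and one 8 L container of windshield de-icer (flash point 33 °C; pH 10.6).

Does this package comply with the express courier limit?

Flash point 48.7 °C meets the Category FL criterion (Flammable Liquid), so the nail lacquer is Category FL.
With flash point 33 °C (≤ 60 °C), the windshield de-icer falls in Category FL.
Total Category FL: 5.3 L + 8 L = 13.3 L.
That exceeds the Category FL express courier limit of 10 L.

No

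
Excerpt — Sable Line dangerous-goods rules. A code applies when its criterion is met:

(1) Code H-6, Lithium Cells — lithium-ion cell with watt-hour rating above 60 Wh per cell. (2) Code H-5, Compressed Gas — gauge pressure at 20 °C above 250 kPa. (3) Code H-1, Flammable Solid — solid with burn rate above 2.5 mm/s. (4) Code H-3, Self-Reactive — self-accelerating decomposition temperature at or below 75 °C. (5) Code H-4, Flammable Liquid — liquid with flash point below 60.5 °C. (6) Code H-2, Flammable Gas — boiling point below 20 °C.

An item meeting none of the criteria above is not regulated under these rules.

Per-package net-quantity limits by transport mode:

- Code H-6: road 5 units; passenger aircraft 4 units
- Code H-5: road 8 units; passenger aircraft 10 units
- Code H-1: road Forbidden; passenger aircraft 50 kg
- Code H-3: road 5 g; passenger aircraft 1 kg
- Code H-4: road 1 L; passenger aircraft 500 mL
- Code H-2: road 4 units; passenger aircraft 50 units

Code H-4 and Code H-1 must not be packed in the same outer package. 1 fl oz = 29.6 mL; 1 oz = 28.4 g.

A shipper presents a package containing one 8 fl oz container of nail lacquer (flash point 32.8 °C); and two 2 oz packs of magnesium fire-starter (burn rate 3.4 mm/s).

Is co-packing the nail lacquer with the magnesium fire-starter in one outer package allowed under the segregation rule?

With flash point 32.8 °C (< 60.5 °C), the nail lacquer falls in Code H-4.
With burn rate 3.4 mm/s (> 2.5 mm/s), the magnesium fire-starter falls in Code H-1.
Code H-4 and Code H-1 may not share an outer package.

No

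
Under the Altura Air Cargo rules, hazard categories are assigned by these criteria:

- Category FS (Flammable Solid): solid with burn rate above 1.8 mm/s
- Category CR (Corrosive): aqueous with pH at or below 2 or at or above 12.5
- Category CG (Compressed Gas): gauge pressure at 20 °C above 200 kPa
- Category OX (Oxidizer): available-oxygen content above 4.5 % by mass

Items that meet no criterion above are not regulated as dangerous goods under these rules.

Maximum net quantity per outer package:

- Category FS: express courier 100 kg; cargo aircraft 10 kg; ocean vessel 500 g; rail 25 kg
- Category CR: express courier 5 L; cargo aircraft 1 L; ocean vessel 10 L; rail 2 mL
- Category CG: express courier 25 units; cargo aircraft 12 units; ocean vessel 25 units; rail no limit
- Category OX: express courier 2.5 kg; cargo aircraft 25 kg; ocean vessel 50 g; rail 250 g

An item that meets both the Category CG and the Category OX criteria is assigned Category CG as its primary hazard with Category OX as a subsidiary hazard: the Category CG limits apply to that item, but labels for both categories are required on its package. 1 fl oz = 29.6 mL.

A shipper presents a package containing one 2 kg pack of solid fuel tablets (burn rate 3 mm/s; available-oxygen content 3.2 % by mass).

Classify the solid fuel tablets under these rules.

Category FS

Burn rate 3 mm/s meets the Category FS criterion (Flammable Solid), so the solid fuel tablets are Category FS.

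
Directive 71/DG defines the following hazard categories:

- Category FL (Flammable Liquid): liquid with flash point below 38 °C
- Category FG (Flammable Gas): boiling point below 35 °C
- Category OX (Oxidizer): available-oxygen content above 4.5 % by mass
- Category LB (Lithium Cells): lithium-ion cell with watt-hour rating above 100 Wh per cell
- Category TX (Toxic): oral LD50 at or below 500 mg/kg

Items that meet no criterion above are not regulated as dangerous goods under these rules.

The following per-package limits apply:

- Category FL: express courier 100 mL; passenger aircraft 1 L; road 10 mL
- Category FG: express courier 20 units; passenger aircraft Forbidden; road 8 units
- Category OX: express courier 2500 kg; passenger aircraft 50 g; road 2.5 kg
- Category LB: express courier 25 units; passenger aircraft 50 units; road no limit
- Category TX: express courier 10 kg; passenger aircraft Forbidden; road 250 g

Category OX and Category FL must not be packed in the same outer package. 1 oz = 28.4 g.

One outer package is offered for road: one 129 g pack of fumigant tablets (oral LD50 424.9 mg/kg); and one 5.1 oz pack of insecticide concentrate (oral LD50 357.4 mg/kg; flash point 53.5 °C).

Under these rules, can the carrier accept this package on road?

With oral LD50 424.9 mg/kg (≤ 500 mg/kg), the fumigant tablets fall in Category TX.
Insecticide concentrate: oral LD50 357.4 mg/kg ≤ 500 mg/kg → Category TX (Toxic).
Total Category TX: 129 g + (one 5.1 oz pack = 144.84 g) = 273.84 g.
273.84 g exceeds the road limit of 250 g for Category TX.

No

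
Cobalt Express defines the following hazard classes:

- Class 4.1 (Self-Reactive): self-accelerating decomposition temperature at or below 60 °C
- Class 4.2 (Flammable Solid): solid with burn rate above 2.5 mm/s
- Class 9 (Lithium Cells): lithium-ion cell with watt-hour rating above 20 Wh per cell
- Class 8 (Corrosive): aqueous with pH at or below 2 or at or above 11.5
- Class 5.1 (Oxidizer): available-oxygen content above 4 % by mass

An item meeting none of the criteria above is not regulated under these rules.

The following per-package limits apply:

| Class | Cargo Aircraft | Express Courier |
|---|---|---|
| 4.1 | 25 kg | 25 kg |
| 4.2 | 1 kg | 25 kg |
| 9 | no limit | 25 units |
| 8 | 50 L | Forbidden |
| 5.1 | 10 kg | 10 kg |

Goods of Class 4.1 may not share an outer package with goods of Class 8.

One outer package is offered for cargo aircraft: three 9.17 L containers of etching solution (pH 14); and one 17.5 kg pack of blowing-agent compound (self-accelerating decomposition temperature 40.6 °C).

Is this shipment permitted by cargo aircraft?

Etching solution: pH 14 ≥ 11.5 → Class 8 (Corrosive).
Blowing-agent compound: self-accelerating decomposition temperature 40.6 °C ≤ 60 °C → Class 4.1 (Self-Reactive).
Class 4.1 quantity: 17.5 kg.
17.5 kg is within the cargo aircraft limit of 25 kg for Class 4.1.
Class 8 quantity: three 9.17 L containers = 27.51 L.
27.51 L is within the cargo aircraft limit of 50 L for Class 8.
Class 4.1 and Class 8 may not share an outer package.

No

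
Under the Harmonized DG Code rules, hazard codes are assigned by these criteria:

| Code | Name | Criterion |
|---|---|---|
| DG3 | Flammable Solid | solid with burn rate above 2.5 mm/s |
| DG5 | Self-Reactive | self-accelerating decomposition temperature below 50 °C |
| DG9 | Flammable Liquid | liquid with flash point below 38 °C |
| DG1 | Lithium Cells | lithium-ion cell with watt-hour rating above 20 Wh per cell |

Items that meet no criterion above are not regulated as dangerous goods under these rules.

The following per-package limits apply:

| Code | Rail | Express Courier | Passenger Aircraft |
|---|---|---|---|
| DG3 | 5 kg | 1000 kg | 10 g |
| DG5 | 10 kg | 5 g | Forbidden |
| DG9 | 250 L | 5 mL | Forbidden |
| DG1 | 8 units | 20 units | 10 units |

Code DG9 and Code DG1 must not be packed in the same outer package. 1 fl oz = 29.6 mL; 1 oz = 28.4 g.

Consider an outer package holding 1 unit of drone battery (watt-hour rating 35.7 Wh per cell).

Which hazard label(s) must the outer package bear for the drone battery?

The drone battery has watt-hour rating 35.7 Wh per cell, which is > 20 Wh per cell, so it is Code DG1 (Lithium Cells).
Only the Code DG1 label is required.

Code DG1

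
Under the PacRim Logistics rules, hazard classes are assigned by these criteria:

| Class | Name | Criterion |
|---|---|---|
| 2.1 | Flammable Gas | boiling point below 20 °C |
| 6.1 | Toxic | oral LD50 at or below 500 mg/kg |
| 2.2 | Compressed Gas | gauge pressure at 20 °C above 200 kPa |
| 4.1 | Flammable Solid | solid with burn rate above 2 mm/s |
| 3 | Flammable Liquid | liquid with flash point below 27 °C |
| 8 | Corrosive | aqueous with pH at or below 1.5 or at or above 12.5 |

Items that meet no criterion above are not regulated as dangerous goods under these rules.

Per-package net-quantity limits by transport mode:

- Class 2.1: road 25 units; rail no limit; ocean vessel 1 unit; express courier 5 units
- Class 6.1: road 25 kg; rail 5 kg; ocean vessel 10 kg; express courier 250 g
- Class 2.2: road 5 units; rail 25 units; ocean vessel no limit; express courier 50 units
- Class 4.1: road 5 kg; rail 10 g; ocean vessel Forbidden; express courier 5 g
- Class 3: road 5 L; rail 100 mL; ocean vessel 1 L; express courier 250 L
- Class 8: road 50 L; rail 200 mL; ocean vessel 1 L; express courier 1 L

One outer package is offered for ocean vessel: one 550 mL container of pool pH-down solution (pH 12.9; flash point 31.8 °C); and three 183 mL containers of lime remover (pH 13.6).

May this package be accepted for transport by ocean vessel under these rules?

Pool pH-down solution: pH 12.9 ≥ 12.5 → Class 8 (Corrosive).
With pH 13.6 (≥ 12.5), the lime remover falls in Class 8.
Class 8 net quantity: 550 mL + (three 183 mL containers = 549 mL) = 1.099 L.
1.099 L exceeds the ocean vessel limit of 1 L for Class 8.

No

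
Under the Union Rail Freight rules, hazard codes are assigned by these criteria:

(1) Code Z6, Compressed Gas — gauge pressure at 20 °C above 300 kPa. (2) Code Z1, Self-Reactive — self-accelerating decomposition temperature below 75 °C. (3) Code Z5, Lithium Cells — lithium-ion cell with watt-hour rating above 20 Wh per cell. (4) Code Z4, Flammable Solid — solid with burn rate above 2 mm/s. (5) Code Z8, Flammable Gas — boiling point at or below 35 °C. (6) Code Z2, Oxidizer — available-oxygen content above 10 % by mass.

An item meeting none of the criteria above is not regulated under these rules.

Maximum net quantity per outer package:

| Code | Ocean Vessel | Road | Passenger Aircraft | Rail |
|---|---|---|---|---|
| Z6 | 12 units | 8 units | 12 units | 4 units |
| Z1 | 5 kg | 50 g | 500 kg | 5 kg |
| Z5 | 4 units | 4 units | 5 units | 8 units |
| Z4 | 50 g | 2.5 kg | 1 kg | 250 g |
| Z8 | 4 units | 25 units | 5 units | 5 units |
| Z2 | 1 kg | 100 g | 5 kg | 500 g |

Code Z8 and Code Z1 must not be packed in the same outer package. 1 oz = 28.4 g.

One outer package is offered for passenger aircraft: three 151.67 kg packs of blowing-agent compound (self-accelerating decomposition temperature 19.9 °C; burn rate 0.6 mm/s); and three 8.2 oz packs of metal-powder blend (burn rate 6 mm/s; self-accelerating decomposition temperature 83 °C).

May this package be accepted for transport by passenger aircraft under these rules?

Yes

Blowing-agent compound: self-accelerating decomposition temperature 19.9 °C < 75 °C → Code Z1 (Self-Reactive).
The metal-powder blend has burn rate 6 mm/s, which is > 2 mm/s, so it is Code Z4 (Flammable Solid).
Code Z4 quantity: three 8.2 oz packs = 698.64 g.
That is within the Code Z4 passenger aircraft limit of 1 kg.
Code Z1 quantity: three 151.67 kg packs = 455.01 kg.
455.01 kg is within the passenger aircraft limit of 500 kg for Code Z1.
The segregation rule (Code Z8 with Code Z1) does not apply to Code Z4 with Code Z1.
Every hazard code is within its passenger aircraft limit and no segregation rule is violated.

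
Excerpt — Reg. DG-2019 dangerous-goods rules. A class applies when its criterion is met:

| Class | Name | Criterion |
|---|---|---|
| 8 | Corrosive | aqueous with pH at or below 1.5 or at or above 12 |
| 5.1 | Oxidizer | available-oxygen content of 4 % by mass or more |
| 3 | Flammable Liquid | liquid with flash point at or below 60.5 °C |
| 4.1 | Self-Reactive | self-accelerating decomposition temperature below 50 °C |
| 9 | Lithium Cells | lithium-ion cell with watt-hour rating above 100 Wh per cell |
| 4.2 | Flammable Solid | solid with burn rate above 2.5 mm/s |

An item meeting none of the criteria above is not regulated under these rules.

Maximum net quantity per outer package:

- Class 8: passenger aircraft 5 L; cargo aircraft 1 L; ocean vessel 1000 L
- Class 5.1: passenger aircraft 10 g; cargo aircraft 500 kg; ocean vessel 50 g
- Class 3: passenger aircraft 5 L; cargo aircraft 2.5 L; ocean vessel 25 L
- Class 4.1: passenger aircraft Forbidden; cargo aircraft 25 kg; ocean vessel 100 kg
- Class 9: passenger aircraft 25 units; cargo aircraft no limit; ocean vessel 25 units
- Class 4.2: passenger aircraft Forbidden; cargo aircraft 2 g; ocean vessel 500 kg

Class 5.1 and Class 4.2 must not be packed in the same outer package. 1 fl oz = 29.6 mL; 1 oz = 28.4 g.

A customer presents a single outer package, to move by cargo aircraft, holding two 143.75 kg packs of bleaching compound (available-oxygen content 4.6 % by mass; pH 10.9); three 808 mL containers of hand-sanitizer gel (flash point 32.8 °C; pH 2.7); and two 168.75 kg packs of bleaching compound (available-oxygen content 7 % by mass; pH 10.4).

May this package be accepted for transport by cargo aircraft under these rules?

Bleaching compound: available-oxygen content 4.6 % by mass ≥ 4 % by mass → Class 5.1 (Oxidizer).
The hand-sanitizer gel has flash point 32.8 °C, which is ≤ 60.5 °C, so it is Class 3 (Flammable Liquid).
With available-oxygen content 7 % by mass (≥ 4 % by mass), the bleaching compound falls in Class 5.1.
Class 5.1 net quantity: (two 143.75 kg packs = 287.5 kg) + (two 168.75 kg packs = 337.5 kg) = 625 kg.
That exceeds the Class 5.1 cargo aircraft limit of 500 kg.
Class 3 quantity: three 808 mL containers = 2.424 L.
2.424 L is within the cargo aircraft limit of 2.5 L for Class 3.
The segregation rule (Class 5.1 with Class 4.2) does not apply to Class 5.1 with Class 3.

No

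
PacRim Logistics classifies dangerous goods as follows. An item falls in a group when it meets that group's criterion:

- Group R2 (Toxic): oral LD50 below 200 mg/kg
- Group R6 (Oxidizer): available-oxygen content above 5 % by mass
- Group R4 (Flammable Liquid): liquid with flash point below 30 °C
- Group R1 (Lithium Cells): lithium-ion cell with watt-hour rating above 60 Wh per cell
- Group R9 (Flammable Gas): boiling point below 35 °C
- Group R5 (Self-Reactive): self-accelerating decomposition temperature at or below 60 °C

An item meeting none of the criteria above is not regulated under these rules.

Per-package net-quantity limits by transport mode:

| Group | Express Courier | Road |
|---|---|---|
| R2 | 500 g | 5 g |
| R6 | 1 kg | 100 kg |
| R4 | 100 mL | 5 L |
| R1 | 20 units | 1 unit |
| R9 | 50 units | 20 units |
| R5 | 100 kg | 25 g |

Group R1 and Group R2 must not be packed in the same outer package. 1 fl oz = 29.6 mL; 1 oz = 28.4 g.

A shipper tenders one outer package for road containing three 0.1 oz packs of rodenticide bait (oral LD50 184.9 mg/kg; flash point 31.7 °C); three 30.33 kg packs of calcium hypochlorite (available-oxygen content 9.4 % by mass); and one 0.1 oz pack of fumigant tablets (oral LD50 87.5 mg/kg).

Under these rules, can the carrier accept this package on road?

With oral LD50 184.9 mg/kg (< 200 mg/kg), the rodenticide bait falls in Group R2.
The calcium hypochlorite has available-oxygen content 9.4 % by mass, which is > 5 % by mass, so it is Group R6 (Oxidizer).
With oral LD50 87.5 mg/kg (< 200 mg/kg), the fumigant tablets fall in Group R2.
Group R2 net quantity: (three 0.1 oz packs = 8.52 g) + (one 0.1 oz pack = 2.84 g) = 11.36 g.
11.36 g exceeds the road limit of 5 g for Group R2.
Group R6 quantity: three 30.33 kg packs = 90.99 kg.
90.99 kg ≤ 100 kg (road limit, Group R6) — within limit.
The segregation rule (Group R1 with Group R2) does not apply to Group R2 with Group R6.

No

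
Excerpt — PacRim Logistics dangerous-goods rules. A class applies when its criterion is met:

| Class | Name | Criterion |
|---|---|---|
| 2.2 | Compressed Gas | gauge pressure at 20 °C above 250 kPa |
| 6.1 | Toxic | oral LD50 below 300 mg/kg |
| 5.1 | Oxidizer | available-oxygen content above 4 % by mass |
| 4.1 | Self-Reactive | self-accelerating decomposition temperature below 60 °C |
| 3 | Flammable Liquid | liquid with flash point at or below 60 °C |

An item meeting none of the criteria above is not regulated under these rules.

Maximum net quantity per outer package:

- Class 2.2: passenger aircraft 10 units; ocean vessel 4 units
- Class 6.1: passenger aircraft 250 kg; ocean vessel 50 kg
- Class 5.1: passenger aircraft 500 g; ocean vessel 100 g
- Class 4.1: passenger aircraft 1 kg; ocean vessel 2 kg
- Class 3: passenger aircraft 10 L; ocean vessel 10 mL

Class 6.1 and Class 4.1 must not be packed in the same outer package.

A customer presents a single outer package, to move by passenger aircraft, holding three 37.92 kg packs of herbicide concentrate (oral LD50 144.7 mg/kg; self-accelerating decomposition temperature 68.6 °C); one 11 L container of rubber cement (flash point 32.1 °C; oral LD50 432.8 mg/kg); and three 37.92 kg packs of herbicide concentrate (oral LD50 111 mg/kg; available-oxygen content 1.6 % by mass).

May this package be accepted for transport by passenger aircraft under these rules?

No

With oral LD50 144.7 mg/kg (< 300 mg/kg), the herbicide concentrate falls in Class 6.1.
Rubber cement: flash point 32.1 °C ≤ 60 °C → Class 3 (Flammable Liquid).
Herbicide concentrate: oral LD50 111 mg/kg < 300 mg/kg → Class 6.1 (Toxic).
Total Class 6.1: (three 37.92 kg packs = 113.76 kg) + (three 37.92 kg packs = 113.76 kg) = 227.52 kg.
227.52 kg ≤ 250 kg (passenger aircraft limit, Class 6.1) — within limit.
Class 3 quantity: 11 L.
That exceeds the Class 3 passenger aircraft limit of 10 L.
The segregation rule (Class 6.1 with Class 4.1) does not apply to Class 6.1 with Class 3.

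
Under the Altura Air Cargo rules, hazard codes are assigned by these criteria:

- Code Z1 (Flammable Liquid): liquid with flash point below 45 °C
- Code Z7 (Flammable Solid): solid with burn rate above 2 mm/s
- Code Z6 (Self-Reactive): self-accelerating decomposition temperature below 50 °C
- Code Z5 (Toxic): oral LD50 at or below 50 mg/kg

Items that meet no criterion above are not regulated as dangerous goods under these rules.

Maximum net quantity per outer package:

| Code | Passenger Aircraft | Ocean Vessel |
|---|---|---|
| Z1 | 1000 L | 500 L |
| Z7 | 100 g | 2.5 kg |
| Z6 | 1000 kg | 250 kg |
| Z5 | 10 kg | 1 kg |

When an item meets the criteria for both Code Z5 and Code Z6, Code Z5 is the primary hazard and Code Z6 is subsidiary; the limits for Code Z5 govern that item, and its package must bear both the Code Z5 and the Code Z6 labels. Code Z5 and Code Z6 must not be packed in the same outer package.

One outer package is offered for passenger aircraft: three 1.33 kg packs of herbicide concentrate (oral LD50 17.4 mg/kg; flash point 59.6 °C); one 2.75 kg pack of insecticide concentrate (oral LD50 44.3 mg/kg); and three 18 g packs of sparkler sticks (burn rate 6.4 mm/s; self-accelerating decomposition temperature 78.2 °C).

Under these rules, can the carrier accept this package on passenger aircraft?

Herbicide concentrate: oral LD50 17.4 mg/kg ≤ 50 mg/kg → Code Z5 (Toxic).
With oral LD50 44.3 mg/kg (≤ 50 mg/kg), the insecticide concentrate falls in Code Z5.
Sparkler sticks: burn rate 6.4 mm/s > 2 mm/s → Code Z7 (Flammable Solid).
Total Code Z5: (three 1.33 kg packs = 3.99 kg) + 2.75 kg = 6.74 kg.
That is within the Code Z5 passenger aircraft limit of 10 kg.
Code Z7 quantity: three 18 g packs = 54 g.
54 g is within the passenger aircraft limit of 100 g for Code Z7.
The segregation rule (Code Z5 with Code Z6) does not apply to Code Z5 with Code Z7.
Every hazard code is within its passenger aircraft limit and no segregation rule is violated.

Yes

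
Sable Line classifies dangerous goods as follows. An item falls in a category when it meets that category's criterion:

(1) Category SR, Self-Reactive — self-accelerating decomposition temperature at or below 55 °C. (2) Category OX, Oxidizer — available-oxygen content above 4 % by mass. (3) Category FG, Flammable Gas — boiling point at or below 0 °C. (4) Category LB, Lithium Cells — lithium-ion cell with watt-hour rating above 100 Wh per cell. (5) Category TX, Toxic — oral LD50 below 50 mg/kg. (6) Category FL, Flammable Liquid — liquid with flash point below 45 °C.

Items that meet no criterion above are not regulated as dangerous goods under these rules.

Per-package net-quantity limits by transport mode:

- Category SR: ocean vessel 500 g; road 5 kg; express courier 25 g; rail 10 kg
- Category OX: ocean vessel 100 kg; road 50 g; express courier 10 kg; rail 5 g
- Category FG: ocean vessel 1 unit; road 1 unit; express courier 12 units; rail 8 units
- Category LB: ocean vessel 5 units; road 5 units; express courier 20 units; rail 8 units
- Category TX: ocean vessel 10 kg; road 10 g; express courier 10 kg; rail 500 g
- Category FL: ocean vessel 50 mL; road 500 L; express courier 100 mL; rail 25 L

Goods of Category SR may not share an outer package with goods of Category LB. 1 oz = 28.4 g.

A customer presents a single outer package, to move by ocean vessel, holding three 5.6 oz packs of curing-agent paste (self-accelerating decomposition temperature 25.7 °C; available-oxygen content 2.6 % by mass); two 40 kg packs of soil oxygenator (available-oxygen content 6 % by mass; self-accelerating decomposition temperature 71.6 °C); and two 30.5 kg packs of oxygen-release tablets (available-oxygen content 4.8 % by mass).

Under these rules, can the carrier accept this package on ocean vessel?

No

With self-accelerating decomposition temperature 25.7 °C (≤ 55 °C), the curing-agent paste falls in Category SR.
Soil oxygenator: available-oxygen content 6 % by mass > 4 % by mass → Category OX (Oxidizer).
Available-oxygen content 4.8 % by mass meets the Category OX criterion (Oxidizer), so the oxygen-release tablets are Category OX.
Total Category OX: (two 40 kg packs = 80 kg) + (two 30.5 kg packs = 61 kg) = 141 kg.
That exceeds the Category OX ocean vessel limit of 100 kg.
Category SR quantity: three 5.6 oz packs = 477.12 g.
That is within the Category SR ocean vessel limit of 500 g.
The segregation rule (Category SR with Category LB) does not apply to Category OX with Category SR.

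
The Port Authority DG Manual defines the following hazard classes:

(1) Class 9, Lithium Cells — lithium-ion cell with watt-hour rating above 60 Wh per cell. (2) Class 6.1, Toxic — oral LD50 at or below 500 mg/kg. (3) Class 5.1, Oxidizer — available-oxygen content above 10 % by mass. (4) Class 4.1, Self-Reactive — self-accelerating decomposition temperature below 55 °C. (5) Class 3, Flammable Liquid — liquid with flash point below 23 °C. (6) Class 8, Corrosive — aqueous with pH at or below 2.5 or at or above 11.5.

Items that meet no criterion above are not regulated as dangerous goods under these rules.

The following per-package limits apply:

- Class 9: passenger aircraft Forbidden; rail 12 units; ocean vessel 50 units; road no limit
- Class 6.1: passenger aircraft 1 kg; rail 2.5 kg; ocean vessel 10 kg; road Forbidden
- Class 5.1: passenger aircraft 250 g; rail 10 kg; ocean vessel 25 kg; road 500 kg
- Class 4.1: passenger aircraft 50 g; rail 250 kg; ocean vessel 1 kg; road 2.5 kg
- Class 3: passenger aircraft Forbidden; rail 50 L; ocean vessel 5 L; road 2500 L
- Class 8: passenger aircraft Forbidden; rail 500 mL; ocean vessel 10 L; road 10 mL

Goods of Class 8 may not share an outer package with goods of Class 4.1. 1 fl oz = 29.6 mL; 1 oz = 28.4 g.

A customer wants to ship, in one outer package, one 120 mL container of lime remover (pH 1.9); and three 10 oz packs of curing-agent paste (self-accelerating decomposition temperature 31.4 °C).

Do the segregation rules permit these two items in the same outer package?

No

pH 1.9 meets the Class 8 criterion (Corrosive), so the lime remover is Class 8.
Self-accelerating decomposition temperature 31.4 °C meets the Class 4.1 criterion (Self-Reactive), so the curing-agent paste is Class 4.1.
Class 8 and Class 4.1 may not share an outer package.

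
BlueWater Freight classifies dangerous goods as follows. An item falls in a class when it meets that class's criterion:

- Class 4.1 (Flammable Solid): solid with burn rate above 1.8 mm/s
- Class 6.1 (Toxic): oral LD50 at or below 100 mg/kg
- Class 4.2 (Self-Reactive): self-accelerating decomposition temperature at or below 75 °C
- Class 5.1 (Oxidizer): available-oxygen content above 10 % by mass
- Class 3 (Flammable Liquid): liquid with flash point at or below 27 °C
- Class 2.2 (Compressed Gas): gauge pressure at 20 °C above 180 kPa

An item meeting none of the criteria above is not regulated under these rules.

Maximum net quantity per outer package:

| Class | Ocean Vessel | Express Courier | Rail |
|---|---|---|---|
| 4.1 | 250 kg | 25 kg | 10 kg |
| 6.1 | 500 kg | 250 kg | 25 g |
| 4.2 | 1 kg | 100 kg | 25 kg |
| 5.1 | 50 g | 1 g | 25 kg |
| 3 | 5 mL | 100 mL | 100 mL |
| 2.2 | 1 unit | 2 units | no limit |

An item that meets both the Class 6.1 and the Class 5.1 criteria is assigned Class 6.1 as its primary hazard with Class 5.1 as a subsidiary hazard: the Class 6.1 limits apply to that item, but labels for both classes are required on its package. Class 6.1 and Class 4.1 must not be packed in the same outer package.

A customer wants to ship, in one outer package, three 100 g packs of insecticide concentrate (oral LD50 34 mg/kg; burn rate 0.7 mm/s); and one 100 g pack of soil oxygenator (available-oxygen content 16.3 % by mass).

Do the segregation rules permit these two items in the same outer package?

Yes

The insecticide concentrate has oral LD50 34 mg/kg, which is ≤ 100 mg/kg, so it is Class 6.1 (Toxic).
Available-oxygen content 16.3 % by mass meets the Class 5.1 criterion (Oxidizer), so the soil oxygenator is Class 5.1.
No segregation rule bars Class 6.1 with Class 5.1.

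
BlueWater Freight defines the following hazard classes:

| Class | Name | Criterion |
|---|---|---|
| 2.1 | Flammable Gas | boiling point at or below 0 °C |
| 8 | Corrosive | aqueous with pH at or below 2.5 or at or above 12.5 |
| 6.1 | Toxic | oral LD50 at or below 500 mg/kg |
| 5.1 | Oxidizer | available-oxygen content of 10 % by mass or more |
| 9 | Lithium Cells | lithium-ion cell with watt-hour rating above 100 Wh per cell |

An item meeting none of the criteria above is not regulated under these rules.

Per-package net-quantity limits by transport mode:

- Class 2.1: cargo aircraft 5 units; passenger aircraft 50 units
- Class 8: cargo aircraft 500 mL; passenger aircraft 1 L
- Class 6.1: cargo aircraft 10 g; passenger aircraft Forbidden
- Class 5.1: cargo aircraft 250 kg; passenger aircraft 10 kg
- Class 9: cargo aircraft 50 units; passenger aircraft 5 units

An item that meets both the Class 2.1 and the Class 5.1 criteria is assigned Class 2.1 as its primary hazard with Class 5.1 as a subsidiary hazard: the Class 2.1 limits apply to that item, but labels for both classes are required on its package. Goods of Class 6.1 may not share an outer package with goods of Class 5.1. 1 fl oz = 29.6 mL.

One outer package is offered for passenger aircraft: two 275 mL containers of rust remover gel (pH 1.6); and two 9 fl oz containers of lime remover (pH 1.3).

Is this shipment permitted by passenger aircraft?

The rust remover gel has pH 1.6, which is ≤ 2.5, so it is Class 8 (Corrosive).
pH 1.3 meets the Class 8 criterion (Corrosive), so the lime remover is Class 8.
Total Class 8: (two 275 mL containers = 550 mL) + (two 9 fl oz containers = 532.8 mL) = 1082.8 mL.
1082.8 mL > 1 L (passenger aircraft limit, Class 8) — over the limit.

No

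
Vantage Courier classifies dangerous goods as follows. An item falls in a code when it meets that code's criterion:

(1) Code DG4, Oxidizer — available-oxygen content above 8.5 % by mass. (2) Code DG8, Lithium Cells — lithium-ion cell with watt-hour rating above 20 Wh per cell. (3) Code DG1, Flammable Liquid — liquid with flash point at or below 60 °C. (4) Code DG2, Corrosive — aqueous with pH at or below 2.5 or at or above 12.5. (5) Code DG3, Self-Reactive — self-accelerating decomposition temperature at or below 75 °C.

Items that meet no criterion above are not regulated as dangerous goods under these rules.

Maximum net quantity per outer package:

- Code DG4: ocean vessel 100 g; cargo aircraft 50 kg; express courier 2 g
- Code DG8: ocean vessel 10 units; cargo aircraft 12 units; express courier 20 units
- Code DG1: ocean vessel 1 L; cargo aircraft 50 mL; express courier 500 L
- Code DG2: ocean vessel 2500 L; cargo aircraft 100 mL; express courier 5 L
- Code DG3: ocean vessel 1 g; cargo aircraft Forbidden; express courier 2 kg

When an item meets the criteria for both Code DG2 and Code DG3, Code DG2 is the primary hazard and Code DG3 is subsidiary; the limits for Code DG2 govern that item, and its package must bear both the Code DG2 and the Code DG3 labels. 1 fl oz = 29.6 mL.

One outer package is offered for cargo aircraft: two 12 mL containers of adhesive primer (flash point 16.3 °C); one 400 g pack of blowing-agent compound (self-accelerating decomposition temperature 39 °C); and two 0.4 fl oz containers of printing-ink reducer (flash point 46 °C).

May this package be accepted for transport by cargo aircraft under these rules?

Flash point 16.3 °C meets the Code DG1 criterion (Flammable Liquid), so the adhesive primer is Code DG1.
Self-accelerating decomposition temperature 39 °C meets the Code DG3 criterion (Self-Reactive), so the blowing-agent compound is Code DG3.
Printing-ink reducer: flash point 46 °C ≤ 60 °C → Code DG1 (Flammable Liquid).
Code DG3 quantity: 400 g.
Code DG3 is Forbidden by cargo aircraft.
Total Code DG1: (two 12 mL containers = 24 mL) + (two 0.4 fl oz containers = 23.68 mL) = 47.68 mL.
That is within the Code DG1 cargo aircraft limit of 50 mL.

No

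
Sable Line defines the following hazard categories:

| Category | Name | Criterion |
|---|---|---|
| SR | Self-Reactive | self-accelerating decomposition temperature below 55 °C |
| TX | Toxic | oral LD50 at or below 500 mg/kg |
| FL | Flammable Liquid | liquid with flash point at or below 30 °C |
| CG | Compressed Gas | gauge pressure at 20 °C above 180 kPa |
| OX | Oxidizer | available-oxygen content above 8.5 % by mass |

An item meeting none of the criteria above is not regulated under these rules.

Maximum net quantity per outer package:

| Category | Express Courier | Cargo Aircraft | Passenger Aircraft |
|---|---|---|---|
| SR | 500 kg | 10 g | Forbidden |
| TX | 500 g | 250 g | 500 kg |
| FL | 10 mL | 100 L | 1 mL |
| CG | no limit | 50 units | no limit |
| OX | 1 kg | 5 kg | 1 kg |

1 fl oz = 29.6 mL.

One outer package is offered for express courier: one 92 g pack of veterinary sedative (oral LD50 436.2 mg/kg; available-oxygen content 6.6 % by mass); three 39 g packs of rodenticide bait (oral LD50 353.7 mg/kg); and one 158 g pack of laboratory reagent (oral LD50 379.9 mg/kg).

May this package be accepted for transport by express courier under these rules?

The veterinary sedative has oral LD50 436.2 mg/kg, which is ≤ 500 mg/kg, so it is Category TX (Toxic).
Oral LD50 353.7 mg/kg meets the Category TX criterion (Toxic), so the rodenticide bait is Category TX.
Oral LD50 379.9 mg/kg meets the Category TX criterion (Toxic), so the laboratory reagent is Category TX.
Total Category TX: 92 g + (three 39 g packs = 117 g) + 158 g = 367 g.
That is within the Category TX express courier limit of 500 g.

Yes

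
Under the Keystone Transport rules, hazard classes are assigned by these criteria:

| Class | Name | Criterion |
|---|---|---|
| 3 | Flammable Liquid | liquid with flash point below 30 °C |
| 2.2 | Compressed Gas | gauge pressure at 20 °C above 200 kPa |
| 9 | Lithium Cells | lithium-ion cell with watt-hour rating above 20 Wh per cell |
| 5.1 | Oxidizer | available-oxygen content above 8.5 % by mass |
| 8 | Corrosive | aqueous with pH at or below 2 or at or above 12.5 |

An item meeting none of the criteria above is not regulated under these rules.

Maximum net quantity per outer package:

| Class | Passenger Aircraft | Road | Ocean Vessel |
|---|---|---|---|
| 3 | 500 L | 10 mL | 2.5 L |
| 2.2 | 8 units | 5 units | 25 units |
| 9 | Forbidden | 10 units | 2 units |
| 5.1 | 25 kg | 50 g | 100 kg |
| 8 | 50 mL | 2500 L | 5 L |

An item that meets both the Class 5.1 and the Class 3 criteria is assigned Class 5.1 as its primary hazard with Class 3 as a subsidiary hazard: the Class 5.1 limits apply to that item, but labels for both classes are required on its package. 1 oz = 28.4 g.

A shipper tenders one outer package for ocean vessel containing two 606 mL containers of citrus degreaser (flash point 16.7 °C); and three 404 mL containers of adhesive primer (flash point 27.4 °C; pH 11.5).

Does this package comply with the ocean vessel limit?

Yes

Citrus degreaser: flash point 16.7 °C < 30 °C → Class 3 (Flammable Liquid).
The adhesive primer has flash point 27.4 °C, which is < 30 °C, so it is Class 3 (Flammable Liquid).
Total Class 3: (two 606 mL containers = 1.212 L) + (three 404 mL containers = 1.212 L) = 2.424 L.
2.424 L ≤ 2.5 L (ocean vessel limit, Class 3) — within limit.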